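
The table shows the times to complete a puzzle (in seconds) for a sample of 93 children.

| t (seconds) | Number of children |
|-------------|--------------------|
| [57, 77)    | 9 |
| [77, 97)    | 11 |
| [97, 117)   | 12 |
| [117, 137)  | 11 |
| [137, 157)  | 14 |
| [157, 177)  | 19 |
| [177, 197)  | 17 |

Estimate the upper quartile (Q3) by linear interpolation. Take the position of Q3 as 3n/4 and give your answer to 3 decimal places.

Cumulative frequencies: 9, 20, 32, 43, 57, 76, 93
n = 93; position = 3n/4 = 69.75.
This falls in the class [157, 177): L = 157, F = 57, f = 19, h = 20.
Upper quartile ≈ 157 + ((69.75 − 57) / 19) × 20 = 170.4211

170.421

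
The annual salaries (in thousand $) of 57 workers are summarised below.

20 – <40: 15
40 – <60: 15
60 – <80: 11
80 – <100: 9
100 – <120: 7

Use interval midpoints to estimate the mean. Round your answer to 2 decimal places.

62.28

Midpoints: 30, 50, 70, 90, 110
Σfm = 15×30 + 15×50 + 11×70 + 9×90 + 7×110 = 3550
n = Σf = 57
Mean = 3550 / 57 = 62.2807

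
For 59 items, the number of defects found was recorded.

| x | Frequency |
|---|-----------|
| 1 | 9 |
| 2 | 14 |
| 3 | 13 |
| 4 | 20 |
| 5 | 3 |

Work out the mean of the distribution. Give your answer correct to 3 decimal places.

Values: 1, 2, 3, 4, 5
Σfx = 9×1 + 14×2 + 13×3 + 20×4 + 3×5 = 171
n = Σf = 59
Mean = 171 / 59 = 2.8983

2.898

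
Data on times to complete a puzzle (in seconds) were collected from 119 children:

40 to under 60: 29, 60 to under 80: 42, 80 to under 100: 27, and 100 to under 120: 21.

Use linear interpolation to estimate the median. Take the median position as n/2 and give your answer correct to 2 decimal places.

74.52

Cumulative frequencies: 29, 71, 98, 119
n = 119; position = n/2 = 59.5.
This falls in the class 60 to under 80: L = 60, F = 29, f = 42, h = 20.
Median ≈ 60 + ((59.5 − 29) / 42) × 20 = 74.5238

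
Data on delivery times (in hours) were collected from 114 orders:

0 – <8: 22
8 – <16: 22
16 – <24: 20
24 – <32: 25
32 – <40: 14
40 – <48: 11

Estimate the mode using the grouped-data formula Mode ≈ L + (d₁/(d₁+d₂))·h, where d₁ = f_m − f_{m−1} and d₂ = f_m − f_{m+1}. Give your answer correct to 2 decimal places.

26.50

Modal class: 24 – <32 (highest frequency 25).
d₁ = 25 − 20 = 5, d₂ = 25 − 14 = 11
Mode ≈ 24 + (5/(5+11)) × 8 = 24 + 2.5000 = 26.5000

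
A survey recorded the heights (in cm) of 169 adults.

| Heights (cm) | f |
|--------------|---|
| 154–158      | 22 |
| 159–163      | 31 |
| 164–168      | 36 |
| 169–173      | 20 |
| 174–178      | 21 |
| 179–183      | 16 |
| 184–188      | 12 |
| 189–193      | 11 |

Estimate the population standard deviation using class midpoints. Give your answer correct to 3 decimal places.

Midpoints: 156, 161, 166, 171, 176, 181, 186, 191
n = 169, Σfm = 28744, mean = 170.0828
Σfm² = 4906894
Σf(m − x̄)² = Σfm² − (Σfm)²/n = 4906894 − 28744²/169 = 18032.8402
Population variance = 18032.8402 / 169 = 106.7032
Standard deviation = √106.7032 = 10.3297

10.330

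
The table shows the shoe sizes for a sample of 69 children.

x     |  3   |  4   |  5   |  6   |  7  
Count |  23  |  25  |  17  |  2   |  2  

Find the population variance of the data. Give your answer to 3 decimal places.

0.953

Values: 3, 4, 5, 6, 7
n = 69, Σfx = 280, mean = 4.0580
Σfx² = 1202
Σf(x − x̄)² = Σfx² − (Σfx)²/n = 1202 − 280²/69 = 65.7681
Population variance = 65.7681 / 69 = 0.9532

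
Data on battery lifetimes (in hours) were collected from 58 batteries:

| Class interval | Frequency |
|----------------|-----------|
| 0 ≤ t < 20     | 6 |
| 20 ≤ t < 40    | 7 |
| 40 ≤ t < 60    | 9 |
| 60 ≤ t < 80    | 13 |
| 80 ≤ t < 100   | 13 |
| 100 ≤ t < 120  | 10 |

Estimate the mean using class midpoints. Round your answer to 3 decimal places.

67.241

Midpoints: 10, 30, 50, 70, 90, 110
Σfm = 6×10 + 7×30 + 9×50 + 13×70 + 13×90 + 10×110 = 3900
n = Σf = 58
Mean = 3900 / 58 = 67.2414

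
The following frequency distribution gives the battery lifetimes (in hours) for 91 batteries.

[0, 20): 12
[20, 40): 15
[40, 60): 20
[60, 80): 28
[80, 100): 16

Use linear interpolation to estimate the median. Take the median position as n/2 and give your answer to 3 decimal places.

58.500

Cumulative frequencies: 12, 27, 47, 75, 91
n = 91; position = n/2 = 45.5.
This falls in the class [40, 60): L = 40, F = 27, f = 20, h = 20.
Median ≈ 40 + ((45.5 − 27) / 20) × 20 = 58.5000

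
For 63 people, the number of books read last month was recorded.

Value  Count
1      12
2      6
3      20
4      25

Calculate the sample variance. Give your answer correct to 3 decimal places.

1.268

Values: 1, 2, 3, 4
n = 63, Σfx = 184, mean = 2.9206
Σfx² = 616
Σf(x − x̄)² = Σfx² − (Σfx)²/n = 616 − 184²/63 = 78.6032
Sample variance = 78.6032 / 62 = 1.2678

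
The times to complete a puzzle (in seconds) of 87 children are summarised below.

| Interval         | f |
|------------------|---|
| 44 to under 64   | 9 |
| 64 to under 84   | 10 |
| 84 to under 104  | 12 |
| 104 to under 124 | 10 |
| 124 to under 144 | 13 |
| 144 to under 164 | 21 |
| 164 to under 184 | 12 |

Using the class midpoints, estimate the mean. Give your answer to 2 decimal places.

121.36

Midpoints: 54, 74, 94, 114, 134, 154, 174
Σfm = 9×54 + 10×74 + 12×94 + 10×114 + 13×134 + 21×154 + 12×174 = 10558
n = Σf = 87
Mean = 10558 / 87 = 121.3563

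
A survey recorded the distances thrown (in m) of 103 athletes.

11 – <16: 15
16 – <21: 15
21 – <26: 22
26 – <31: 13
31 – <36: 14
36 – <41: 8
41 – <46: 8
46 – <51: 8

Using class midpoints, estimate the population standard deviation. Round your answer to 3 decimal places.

Midpoints: 13.5, 18.5, 23.5, 28.5, 33.5, 38.5, 43.5, 48.5
n = 103, Σfm = 2880.5, mean = 27.9660
Σfm² = 92101.75
Σf(m − x̄)² = Σfm² − (Σfm)²/n = 92101.75 − 2880.5²/103 = 11545.6311
Population variance = 11545.6311 / 103 = 112.0935
Standard deviation = √112.0935 = 10.5874

10.587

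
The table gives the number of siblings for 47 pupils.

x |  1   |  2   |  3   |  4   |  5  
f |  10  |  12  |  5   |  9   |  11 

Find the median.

Cumulative frequencies: 10, 22, 27, 36, 47
n = 47, so the median is the value in position (n+1)/2 = 24.
Position 24 falls at value 3.

3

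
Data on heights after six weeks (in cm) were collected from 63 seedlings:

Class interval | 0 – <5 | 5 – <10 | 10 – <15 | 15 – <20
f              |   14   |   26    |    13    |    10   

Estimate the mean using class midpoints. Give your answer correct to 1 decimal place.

Midpoints: 2.5, 7.5, 12.5, 17.5
Σfm = 14×2.5 + 26×7.5 + 13×12.5 + 10×17.5 = 567.5
n = Σf = 63
Mean = 567.5 / 63 = 9.0079

9.0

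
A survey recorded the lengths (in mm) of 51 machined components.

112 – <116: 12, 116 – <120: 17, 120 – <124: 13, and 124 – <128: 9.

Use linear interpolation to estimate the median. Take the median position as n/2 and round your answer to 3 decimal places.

Cumulative frequencies: 12, 29, 42, 51
n = 51; position = n/2 = 25.5.
This falls in the class 116 – <120: L = 116, F = 12, f = 17, h = 4.
Median ≈ 116 + ((25.5 − 12) / 17) × 4 = 119.1765

119.176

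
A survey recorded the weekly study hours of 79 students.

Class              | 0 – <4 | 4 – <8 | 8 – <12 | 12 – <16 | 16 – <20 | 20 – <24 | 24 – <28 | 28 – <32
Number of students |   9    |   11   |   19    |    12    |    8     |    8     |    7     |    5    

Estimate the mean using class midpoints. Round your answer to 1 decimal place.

Midpoints: 2, 6, 10, 14, 18, 22, 26, 30
Σfm = 9×2 + 11×6 + 19×10 + 12×14 + 8×18 + 8×22 + 7×26 + 5×30 = 1094
n = Σf = 79
Mean = 1094 / 79 = 13.8481

13.8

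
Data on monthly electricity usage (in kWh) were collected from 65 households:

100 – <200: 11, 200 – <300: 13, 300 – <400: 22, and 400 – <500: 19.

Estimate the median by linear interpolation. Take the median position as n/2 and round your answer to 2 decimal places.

Cumulative frequencies: 11, 24, 46, 65
n = 65; position = n/2 = 32.5.
This falls in the class 300 – <400: L = 300, F = 24, f = 22, h = 100.
Median ≈ 300 + ((32.5 − 24) / 22) × 100 = 338.6364

338.64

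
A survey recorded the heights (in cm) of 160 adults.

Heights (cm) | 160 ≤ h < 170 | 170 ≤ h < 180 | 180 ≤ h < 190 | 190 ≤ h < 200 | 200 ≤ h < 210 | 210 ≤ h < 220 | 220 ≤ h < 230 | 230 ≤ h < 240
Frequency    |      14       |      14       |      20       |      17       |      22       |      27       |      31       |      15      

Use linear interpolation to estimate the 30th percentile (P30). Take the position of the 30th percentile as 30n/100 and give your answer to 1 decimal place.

190.0

Cumulative frequencies: 14, 28, 48, 65, 87, 114, 145, 160
n = 160; position = 30n/100 = 48.
This falls in the class 180 ≤ h < 190: L = 180, F = 28, f = 20, h = 10.
30th percentile ≈ 180 + ((48 − 28) / 20) × 10 = 190.0000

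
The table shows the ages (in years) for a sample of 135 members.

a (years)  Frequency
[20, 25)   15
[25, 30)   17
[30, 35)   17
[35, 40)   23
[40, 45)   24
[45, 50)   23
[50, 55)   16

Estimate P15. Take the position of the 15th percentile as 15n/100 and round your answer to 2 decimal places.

26.54

Cumulative frequencies: 15, 32, 49, 72, 96, 119, 135
n = 135; position = 15n/100 = 20.25.
This falls in the class [25, 30): L = 25, F = 15, f = 17, h = 5.
15th percentile ≈ 25 + ((20.25 − 15) / 17) × 5 = 26.5441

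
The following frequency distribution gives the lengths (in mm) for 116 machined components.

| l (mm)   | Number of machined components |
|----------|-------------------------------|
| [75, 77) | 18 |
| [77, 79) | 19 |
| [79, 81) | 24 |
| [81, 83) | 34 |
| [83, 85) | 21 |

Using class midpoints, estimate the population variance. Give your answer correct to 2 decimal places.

Midpoints: 76, 78, 80, 82, 84
n = 116, Σfm = 9322, mean = 80.3621
Σfm² = 749956
Σf(m − x̄)² = Σfm² − (Σfm)²/n = 749956 − 9322²/116 = 820.7931
Population variance = 820.7931 / 116 = 7.0758

7.08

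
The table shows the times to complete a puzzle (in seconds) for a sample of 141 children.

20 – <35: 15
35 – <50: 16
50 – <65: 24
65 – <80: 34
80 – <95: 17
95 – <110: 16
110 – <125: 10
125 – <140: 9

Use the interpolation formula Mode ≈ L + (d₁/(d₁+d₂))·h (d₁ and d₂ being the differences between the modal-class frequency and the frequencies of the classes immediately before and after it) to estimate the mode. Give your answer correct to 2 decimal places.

70.56

Modal class: 65 – <80 (highest frequency 34).
d₁ = 34 − 24 = 10, d₂ = 34 − 17 = 17
Mode ≈ 65 + (10/(10+17)) × 15 = 65 + 5.5556 = 70.5556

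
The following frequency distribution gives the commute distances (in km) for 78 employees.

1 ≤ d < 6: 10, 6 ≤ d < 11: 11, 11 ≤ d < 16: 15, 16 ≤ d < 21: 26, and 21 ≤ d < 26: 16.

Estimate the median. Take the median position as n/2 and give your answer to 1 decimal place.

16.6

Cumulative frequencies: 10, 21, 36, 62, 78
n = 78; position = n/2 = 39.
This falls in the class 16 ≤ d < 21: L = 16, F = 36, f = 26, h = 5.
Median ≈ 16 + ((39 − 36) / 26) × 5 = 16.5769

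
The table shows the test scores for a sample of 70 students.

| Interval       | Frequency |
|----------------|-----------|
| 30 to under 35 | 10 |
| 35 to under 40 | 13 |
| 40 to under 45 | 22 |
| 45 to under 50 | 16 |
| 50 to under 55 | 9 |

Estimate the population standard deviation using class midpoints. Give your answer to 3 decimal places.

6.123

Midpoints: 32.5, 37.5, 42.5, 47.5, 52.5
n = 70, Σfm = 2980, mean = 42.5714
Σfm² = 129487.5
Σf(m − x̄)² = Σfm² − (Σfm)²/n = 129487.5 − 2980²/70 = 2624.6429
Population variance = 2624.6429 / 70 = 37.4949
Standard deviation = √37.4949 = 6.1233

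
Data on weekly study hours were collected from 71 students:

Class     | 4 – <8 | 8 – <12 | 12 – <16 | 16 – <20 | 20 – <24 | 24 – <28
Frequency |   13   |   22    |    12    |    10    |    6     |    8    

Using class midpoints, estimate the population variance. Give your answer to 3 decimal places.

40.551

Midpoints: 6, 10, 14, 18, 22, 26
n = 71, Σfm = 986, mean = 13.8873
Σfm² = 16572
Σf(m − x̄)² = Σfm² − (Σfm)²/n = 16572 − 986²/71 = 2879.0986
Population variance = 2879.0986 / 71 = 40.5507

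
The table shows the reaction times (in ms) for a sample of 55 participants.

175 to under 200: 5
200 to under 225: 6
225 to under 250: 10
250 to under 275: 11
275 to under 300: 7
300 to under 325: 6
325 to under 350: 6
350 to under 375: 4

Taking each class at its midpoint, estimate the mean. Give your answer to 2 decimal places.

269.77

Midpoints: 187.5, 212.5, 237.5, 262.5, 287.5, 312.5, 337.5, 362.5
Σfm = 5×187.5 + 6×212.5 + 10×237.5 + 11×262.5 + 7×287.5 + 6×312.5 + 6×337.5 + 4×362.5 = 14837.5
n = Σf = 55
Mean = 14837.5 / 55 = 269.7727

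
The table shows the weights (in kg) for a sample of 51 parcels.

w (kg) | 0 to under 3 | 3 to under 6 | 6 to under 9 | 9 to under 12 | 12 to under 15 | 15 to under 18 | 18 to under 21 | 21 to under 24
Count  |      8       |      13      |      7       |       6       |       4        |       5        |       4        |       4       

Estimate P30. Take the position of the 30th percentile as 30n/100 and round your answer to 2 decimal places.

4.68

Cumulative frequencies: 8, 21, 28, 34, 38, 43, 47, 51
n = 51; position = 30n/100 = 15.3.
This falls in the class 3 to under 6: L = 3, F = 8, f = 13, h = 3.
30th percentile ≈ 3 + ((15.3 − 8) / 13) × 3 = 4.6846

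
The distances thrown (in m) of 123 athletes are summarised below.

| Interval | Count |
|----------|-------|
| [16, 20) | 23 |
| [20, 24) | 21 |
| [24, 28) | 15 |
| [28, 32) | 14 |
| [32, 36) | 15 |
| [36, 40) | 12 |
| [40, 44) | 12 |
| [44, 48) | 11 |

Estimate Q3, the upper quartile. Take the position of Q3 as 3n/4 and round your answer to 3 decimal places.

37.417

Cumulative frequencies: 23, 44, 59, 73, 88, 100, 112, 123
n = 123; position = 3n/4 = 92.25.
This falls in the class [36, 40): L = 36, F = 88, f = 12, h = 4.
Upper quartile ≈ 36 + ((92.25 − 88) / 12) × 4 = 37.4167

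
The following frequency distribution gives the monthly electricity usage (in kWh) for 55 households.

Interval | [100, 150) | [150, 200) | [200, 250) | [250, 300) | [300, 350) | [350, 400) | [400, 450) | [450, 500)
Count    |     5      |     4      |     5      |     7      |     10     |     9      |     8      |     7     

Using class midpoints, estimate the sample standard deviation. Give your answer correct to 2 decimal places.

106.90

Midpoints: 125, 175, 225, 275, 325, 375, 425, 475
n = 55, Σfm = 17725, mean = 322.2727
Σfm² = 6329375
Σf(m − x̄)² = Σfm² − (Σfm)²/n = 6329375 − 17725²/55 = 617090.9091
Sample variance = 617090.9091 / 54 = 11427.6094
Standard deviation = √11427.6094 = 106.9000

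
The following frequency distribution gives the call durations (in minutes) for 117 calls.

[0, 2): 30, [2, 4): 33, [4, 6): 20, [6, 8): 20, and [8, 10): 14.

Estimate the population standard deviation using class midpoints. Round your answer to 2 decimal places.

Midpoints: 1, 3, 5, 7, 9
n = 117, Σfm = 495, mean = 4.2308
Σfm² = 2941
Σf(m − x̄)² = Σfm² − (Σfm)²/n = 2941 − 495²/117 = 846.7692
Population variance = 846.7692 / 117 = 7.2373
Standard deviation = √7.2373 = 2.6902

2.69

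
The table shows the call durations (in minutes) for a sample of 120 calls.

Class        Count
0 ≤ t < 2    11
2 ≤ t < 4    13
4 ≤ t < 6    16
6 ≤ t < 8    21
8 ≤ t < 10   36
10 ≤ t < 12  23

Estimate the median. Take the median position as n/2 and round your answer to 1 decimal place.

Cumulative frequencies: 11, 24, 40, 61, 97, 120
n = 120; position = n/2 = 60.
This falls in the class 6 ≤ t < 8: L = 6, F = 40, f = 21, h = 2.
Median ≈ 6 + ((60 − 40) / 21) × 2 = 7.9048

7.9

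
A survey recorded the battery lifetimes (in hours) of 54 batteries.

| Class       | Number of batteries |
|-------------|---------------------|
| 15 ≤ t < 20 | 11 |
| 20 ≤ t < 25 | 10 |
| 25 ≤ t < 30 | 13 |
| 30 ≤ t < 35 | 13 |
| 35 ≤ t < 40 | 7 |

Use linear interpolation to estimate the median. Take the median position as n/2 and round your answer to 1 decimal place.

27.3

Cumulative frequencies: 11, 21, 34, 47, 54
n = 54; position = n/2 = 27.
This falls in the class 25 ≤ t < 30: L = 25, F = 21, f = 13, h = 5.
Median ≈ 25 + ((27 − 21) / 13) × 5 = 27.3077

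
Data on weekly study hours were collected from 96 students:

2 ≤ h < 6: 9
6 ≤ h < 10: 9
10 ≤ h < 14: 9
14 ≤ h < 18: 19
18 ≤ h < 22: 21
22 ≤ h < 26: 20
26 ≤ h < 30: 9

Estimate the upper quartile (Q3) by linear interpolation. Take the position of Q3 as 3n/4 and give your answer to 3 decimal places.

23.000

Cumulative frequencies: 9, 18, 27, 46, 67, 87, 96
n = 96; position = 3n/4 = 72.
This falls in the class 22 ≤ h < 26: L = 22, F = 67, f = 20, h = 4.
Upper quartile ≈ 22 + ((72 − 67) / 20) × 4 = 23.0000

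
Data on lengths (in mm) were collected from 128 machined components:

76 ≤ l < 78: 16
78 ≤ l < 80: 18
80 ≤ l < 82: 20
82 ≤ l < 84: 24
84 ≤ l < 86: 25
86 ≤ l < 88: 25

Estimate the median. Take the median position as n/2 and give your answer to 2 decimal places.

Cumulative frequencies: 16, 34, 54, 78, 103, 128
n = 128; position = n/2 = 64.
This falls in the class 82 ≤ l < 84: L = 82, F = 54, f = 24, h = 2.
Median ≈ 82 + ((64 − 54) / 24) × 2 = 82.8333

82.83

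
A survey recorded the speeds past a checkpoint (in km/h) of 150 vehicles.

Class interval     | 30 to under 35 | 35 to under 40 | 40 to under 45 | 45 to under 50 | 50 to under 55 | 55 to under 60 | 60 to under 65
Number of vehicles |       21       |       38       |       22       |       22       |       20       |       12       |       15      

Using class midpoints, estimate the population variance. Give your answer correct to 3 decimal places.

88.573

Midpoints: 32.5, 37.5, 42.5, 47.5, 52.5, 57.5, 62.5
n = 150, Σfm = 6765, mean = 45.1000
Σfm² = 318387.5
Σf(m − x̄)² = Σfm² − (Σfm)²/n = 318387.5 − 6765²/150 = 13286.0000
Population variance = 13286.0000 / 150 = 88.5733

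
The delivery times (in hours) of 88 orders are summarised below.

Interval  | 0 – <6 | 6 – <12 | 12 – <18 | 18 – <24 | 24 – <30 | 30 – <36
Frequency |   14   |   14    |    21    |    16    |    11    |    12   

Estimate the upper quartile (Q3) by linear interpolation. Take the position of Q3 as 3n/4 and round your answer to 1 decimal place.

24.5

Cumulative frequencies: 14, 28, 49, 65, 76, 88
n = 88; position = 3n/4 = 66.
This falls in the class 24 – <30: L = 24, F = 65, f = 11, h = 6.
Upper quartile ≈ 24 + ((66 − 65) / 11) × 6 = 24.5455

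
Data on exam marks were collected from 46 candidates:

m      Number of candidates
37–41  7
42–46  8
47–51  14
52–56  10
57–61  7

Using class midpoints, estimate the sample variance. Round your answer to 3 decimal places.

41.063

Midpoints: 39, 44, 49, 54, 59
n = 46, Σfm = 2264, mean = 49.2174
Σfm² = 113276
Σf(m − x̄)² = Σfm² − (Σfm)²/n = 113276 − 2264²/46 = 1847.8261
Sample variance = 1847.8261 / 45 = 41.0628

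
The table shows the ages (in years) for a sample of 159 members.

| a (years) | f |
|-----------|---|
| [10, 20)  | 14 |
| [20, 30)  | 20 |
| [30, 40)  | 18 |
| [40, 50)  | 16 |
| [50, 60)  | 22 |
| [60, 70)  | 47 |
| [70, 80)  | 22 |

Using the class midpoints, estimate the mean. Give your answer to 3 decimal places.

Midpoints: 15, 25, 35, 45, 55, 65, 75
Σfm = 14×15 + 20×25 + 18×35 + 16×45 + 22×55 + 47×65 + 22×75 = 7975
n = Σf = 159
Mean = 7975 / 159 = 50.1572

50.157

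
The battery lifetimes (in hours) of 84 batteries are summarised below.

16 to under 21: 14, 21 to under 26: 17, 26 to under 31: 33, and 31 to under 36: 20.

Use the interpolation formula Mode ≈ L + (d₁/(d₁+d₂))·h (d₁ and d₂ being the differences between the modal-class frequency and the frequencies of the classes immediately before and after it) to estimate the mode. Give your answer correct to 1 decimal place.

28.8

Modal class: 26 to under 31 (highest frequency 33).
d₁ = 33 − 17 = 16, d₂ = 33 − 20 = 13
Mode ≈ 26 + (16/(16+13)) × 5 = 26 + 2.7586 = 28.7586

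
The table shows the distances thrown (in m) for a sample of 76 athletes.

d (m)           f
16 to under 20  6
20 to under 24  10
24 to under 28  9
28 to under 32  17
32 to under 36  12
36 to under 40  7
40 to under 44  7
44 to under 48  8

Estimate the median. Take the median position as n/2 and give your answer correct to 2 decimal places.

31.06

Cumulative frequencies: 6, 16, 25, 42, 54, 61, 68, 76
n = 76; position = n/2 = 38.
This falls in the class 28 to under 32: L = 28, F = 25, f = 17, h = 4.
Median ≈ 28 + ((38 − 25) / 17) × 4 = 31.0588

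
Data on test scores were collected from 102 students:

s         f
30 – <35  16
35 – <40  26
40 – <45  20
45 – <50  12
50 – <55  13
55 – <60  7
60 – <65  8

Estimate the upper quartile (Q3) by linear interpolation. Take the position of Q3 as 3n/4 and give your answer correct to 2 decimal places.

Cumulative frequencies: 16, 42, 62, 74, 87, 94, 102
n = 102; position = 3n/4 = 76.5.
This falls in the class 50 – <55: L = 50, F = 74, f = 13, h = 5.
Upper quartile ≈ 50 + ((76.5 − 74) / 13) × 5 = 50.9615

50.96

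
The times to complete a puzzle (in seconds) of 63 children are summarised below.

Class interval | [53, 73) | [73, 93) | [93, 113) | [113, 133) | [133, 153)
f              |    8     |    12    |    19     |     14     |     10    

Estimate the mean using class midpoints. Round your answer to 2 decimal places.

104.90

Midpoints: 63, 83, 103, 123, 143
Σfm = 8×63 + 12×83 + 19×103 + 14×123 + 10×143 = 6609
n = Σf = 63
Mean = 6609 / 63 = 104.9048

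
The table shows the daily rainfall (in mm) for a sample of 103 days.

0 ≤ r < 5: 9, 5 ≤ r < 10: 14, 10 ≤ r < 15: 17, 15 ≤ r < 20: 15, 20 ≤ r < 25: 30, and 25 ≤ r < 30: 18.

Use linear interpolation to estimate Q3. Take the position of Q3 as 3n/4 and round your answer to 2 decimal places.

Cumulative frequencies: 9, 23, 40, 55, 85, 103
n = 103; position = 3n/4 = 77.25.
This falls in the class 20 ≤ r < 25: L = 20, F = 55, f = 30, h = 5.
Upper quartile ≈ 20 + ((77.25 − 55) / 30) × 5 = 23.7083

23.71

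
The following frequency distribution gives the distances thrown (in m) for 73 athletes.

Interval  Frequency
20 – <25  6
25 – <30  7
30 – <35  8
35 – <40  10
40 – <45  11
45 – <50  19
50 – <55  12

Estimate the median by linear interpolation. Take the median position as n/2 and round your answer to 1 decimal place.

42.5

Cumulative frequencies: 6, 13, 21, 31, 42, 61, 73
n = 73; position = n/2 = 36.5.
This falls in the class 40 – <45: L = 40, F = 31, f = 11, h = 5.
Median ≈ 40 + ((36.5 − 31) / 11) × 5 = 42.5000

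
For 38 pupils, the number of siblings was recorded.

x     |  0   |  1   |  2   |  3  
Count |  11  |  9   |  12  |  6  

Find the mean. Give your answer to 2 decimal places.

1.34

Values: 0, 1, 2, 3
Σfx = 11×0 + 9×1 + 12×2 + 6×3 = 51
n = Σf = 38
Mean = 51 / 38 = 1.3421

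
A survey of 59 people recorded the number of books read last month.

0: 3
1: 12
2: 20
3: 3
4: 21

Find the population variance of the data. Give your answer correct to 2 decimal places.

1.67

Values: 0, 1, 2, 3, 4
n = 59, Σfx = 145, mean = 2.4576
Σfx² = 455
Σf(x − x̄)² = Σfx² − (Σfx)²/n = 455 − 145²/59 = 98.6441
Population variance = 98.6441 / 59 = 1.6719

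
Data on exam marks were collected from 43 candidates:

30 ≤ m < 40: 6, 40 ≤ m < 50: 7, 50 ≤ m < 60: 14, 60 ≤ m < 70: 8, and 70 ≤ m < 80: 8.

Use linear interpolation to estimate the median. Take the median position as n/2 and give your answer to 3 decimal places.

Cumulative frequencies: 6, 13, 27, 35, 43
n = 43; position = n/2 = 21.5.
This falls in the class 50 ≤ m < 60: L = 50, F = 13, f = 14, h = 10.
Median ≈ 50 + ((21.5 − 13) / 14) × 10 = 56.0714

56.071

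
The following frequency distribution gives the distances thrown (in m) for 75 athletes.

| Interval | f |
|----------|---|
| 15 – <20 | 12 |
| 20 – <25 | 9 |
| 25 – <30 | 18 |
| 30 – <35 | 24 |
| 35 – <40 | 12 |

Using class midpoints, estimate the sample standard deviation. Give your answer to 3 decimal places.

6.524

Midpoints: 17.5, 22.5, 27.5, 32.5, 37.5
n = 75, Σfm = 2137.5, mean = 28.5000
Σfm² = 64068.75
Σf(m − x̄)² = Σfm² − (Σfm)²/n = 64068.75 − 2137.5²/75 = 3150.0000
Sample variance = 3150.0000 / 74 = 42.5676
Standard deviation = √42.5676 = 6.5244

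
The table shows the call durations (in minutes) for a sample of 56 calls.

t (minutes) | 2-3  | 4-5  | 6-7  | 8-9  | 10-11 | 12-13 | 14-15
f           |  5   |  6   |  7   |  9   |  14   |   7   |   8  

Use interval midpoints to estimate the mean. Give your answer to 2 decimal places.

9.14

Midpoints: 2.5, 4.5, 6.5, 8.5, 10.5, 12.5, 14.5
Σfm = 5×2.5 + 6×4.5 + 7×6.5 + 9×8.5 + 14×10.5 + 7×12.5 + 8×14.5 = 512
n = Σf = 56
Mean = 512 / 56 = 9.1429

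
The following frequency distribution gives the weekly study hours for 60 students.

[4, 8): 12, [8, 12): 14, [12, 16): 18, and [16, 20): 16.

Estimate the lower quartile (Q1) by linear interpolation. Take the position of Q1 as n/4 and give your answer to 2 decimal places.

8.86

Cumulative frequencies: 12, 26, 44, 60
n = 60; position = n/4 = 15.
This falls in the class [8, 12): L = 8, F = 12, f = 14, h = 4.
Lower quartile ≈ 8 + ((15 − 12) / 14) × 4 = 8.8571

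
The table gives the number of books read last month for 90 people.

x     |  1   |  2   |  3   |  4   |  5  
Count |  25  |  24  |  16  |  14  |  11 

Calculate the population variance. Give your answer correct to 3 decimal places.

1.844

Values: 1, 2, 3, 4, 5
n = 90, Σfx = 232, mean = 2.5778
Σfx² = 764
Σf(x − x̄)² = Σfx² − (Σfx)²/n = 764 − 232²/90 = 165.9556
Population variance = 165.9556 / 90 = 1.8440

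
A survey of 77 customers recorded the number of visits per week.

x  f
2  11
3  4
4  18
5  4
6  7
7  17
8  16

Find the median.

6

Cumulative frequencies: 11, 15, 33, 37, 44, 61, 77
n = 77, so the median is the value in position (n+1)/2 = 39.
Position 39 falls at value 6.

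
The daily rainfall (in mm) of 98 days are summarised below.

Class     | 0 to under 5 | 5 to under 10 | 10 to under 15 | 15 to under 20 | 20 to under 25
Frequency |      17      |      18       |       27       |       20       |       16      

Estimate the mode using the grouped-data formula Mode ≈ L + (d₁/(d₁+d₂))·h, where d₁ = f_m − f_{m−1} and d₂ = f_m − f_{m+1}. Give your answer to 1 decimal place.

12.8

Modal class: 10 to under 15 (highest frequency 27).
d₁ = 27 − 18 = 9, d₂ = 27 − 20 = 7
Mode ≈ 10 + (9/(9+7)) × 5 = 10 + 2.8125 = 12.8125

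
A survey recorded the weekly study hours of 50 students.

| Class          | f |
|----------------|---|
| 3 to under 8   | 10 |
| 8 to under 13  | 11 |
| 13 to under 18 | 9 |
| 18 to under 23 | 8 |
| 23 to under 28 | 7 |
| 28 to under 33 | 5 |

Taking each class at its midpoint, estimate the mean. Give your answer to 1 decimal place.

16.1

Midpoints: 5.5, 10.5, 15.5, 20.5, 25.5, 30.5
Σfm = 10×5.5 + 11×10.5 + 9×15.5 + 8×20.5 + 7×25.5 + 5×30.5 = 805
n = Σf = 50
Mean = 805 / 50 = 16.1000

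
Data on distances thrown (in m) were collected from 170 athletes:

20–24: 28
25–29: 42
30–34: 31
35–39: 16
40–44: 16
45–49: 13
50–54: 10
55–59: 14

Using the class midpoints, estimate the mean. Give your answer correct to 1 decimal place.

34.9

Midpoints: 22, 27, 32, 37, 42, 47, 52, 57
Σfm = 28×22 + 42×27 + 31×32 + 16×37 + 16×42 + 13×47 + 10×52 + 14×57 = 5935
n = Σf = 170
Mean = 5935 / 170 = 34.9118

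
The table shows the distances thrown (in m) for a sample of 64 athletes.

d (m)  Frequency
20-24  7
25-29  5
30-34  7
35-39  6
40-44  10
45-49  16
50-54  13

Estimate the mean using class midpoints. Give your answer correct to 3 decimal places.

40.359

Midpoints: 22, 27, 32, 37, 42, 47, 52
Σfm = 7×22 + 5×27 + 7×32 + 6×37 + 10×42 + 16×47 + 13×52 = 2583
n = Σf = 64
Mean = 2583 / 64 = 40.3594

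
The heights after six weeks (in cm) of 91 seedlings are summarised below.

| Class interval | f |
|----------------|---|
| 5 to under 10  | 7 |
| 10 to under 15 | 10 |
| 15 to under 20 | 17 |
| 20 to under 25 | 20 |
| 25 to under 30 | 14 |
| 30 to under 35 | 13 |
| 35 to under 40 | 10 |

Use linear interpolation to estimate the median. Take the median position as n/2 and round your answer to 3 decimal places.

22.875

Cumulative frequencies: 7, 17, 34, 54, 68, 81, 91
n = 91; position = n/2 = 45.5.
This falls in the class 20 to under 25: L = 20, F = 34, f = 20, h = 5.
Median ≈ 20 + ((45.5 − 34) / 20) × 5 = 22.8750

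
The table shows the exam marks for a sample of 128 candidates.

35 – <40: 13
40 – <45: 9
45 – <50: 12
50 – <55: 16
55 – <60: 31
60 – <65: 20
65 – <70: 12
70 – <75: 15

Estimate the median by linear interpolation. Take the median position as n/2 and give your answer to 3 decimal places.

57.258

Cumulative frequencies: 13, 22, 34, 50, 81, 101, 113, 128
n = 128; position = n/2 = 64.
This falls in the class 55 – <60: L = 55, F = 50, f = 31, h = 5.
Median ≈ 55 + ((64 − 50) / 31) × 5 = 57.2581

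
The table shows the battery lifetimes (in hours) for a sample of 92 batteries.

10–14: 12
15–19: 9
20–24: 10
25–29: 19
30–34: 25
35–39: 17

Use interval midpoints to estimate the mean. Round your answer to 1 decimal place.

26.7

Midpoints: 12, 17, 22, 27, 32, 37
Σfm = 12×12 + 9×17 + 10×22 + 19×27 + 25×32 + 17×37 = 2459
n = Σf = 92
Mean = 2459 / 92 = 26.7283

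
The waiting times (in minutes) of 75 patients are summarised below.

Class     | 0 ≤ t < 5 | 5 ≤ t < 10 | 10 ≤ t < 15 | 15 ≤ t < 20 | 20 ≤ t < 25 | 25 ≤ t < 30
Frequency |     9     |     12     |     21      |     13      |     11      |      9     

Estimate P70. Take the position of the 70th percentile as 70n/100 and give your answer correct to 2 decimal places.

19.04

Cumulative frequencies: 9, 21, 42, 55, 66, 75
n = 75; position = 70n/100 = 52.5.
This falls in the class 15 ≤ t < 20: L = 15, F = 42, f = 13, h = 5.
70th percentile ≈ 15 + ((52.5 − 42) / 13) × 5 = 19.0385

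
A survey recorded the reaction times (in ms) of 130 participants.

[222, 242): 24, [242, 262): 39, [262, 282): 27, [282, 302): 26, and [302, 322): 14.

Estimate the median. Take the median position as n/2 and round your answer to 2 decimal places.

263.48

Cumulative frequencies: 24, 63, 90, 116, 130
n = 130; position = n/2 = 65.
This falls in the class [262, 282): L = 262, F = 63, f = 27, h = 20.
Median ≈ 262 + ((65 − 63) / 27) × 20 = 263.4815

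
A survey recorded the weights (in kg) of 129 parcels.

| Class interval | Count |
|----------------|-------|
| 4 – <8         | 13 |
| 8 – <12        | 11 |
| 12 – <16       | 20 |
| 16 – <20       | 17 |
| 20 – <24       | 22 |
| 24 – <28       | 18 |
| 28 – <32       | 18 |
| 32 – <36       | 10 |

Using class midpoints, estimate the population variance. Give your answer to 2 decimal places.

69.20

Midpoints: 6, 10, 14, 18, 22, 26, 30, 34
n = 129, Σfm = 2606, mean = 20.2016
Σfm² = 61572
Σf(m − x̄)² = Σfm² − (Σfm)²/n = 61572 − 2606²/129 = 8926.7597
Population variance = 8926.7597 / 129 = 69.1997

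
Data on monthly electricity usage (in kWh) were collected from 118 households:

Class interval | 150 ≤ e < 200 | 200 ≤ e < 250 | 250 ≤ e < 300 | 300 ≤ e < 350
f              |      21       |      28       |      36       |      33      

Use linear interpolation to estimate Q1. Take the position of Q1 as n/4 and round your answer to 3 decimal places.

Cumulative frequencies: 21, 49, 85, 118
n = 118; position = n/4 = 29.5.
This falls in the class 200 ≤ e < 250: L = 200, F = 21, f = 28, h = 50.
Lower quartile ≈ 200 + ((29.5 − 21) / 28) × 50 = 215.1786

215.179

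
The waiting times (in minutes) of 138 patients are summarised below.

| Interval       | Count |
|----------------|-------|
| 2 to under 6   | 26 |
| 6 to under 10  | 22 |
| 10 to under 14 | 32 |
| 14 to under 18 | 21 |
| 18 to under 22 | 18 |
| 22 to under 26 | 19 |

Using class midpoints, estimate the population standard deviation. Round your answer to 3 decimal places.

6.624

Midpoints: 4, 8, 12, 16, 20, 24
n = 138, Σfm = 1816, mean = 13.1594
Σfm² = 29952
Σf(m − x̄)² = Σfm² − (Σfm)²/n = 29952 − 1816²/138 = 6054.4928
Population variance = 6054.4928 / 138 = 43.8731
Standard deviation = √43.8731 = 6.6237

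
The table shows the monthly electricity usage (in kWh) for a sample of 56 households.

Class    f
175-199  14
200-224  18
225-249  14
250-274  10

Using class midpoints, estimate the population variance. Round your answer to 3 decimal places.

Midpoints: 187, 212, 237, 262
n = 56, Σfm = 12372, mean = 220.9286
Σfm² = 2771364
Σf(m − x̄)² = Σfm² − (Σfm)²/n = 2771364 − 12372²/56 = 38035.7143
Population variance = 38035.7143 / 56 = 679.2092

679.209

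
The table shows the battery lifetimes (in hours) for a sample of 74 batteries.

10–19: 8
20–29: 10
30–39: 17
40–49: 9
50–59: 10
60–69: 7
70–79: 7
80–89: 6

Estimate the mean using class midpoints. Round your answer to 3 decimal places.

45.581

Midpoints: 14.5, 24.5, 34.5, 44.5, 54.5, 64.5, 74.5, 84.5
Σfm = 8×14.5 + 10×24.5 + 17×34.5 + 9×44.5 + 10×54.5 + 7×64.5 + 7×74.5 + 6×84.5 = 3373
n = Σf = 74
Mean = 3373 / 74 = 45.5811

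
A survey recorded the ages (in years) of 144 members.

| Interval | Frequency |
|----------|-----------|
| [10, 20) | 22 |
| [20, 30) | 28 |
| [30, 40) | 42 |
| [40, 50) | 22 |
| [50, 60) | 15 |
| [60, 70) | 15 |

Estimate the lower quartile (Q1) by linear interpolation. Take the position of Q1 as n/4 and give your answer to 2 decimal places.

25.00

Cumulative frequencies: 22, 50, 92, 114, 129, 144
n = 144; position = n/4 = 36.
This falls in the class [20, 30): L = 20, F = 22, f = 28, h = 10.
Lower quartile ≈ 20 + ((36 − 22) / 28) × 10 = 25.0000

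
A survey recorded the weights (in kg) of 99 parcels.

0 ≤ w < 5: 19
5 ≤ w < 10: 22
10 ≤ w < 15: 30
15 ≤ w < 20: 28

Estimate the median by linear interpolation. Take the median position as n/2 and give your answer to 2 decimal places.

11.42

Cumulative frequencies: 19, 41, 71, 99
n = 99; position = n/2 = 49.5.
This falls in the class 10 ≤ w < 15: L = 10, F = 41, f = 30, h = 5.
Median ≈ 10 + ((49.5 − 41) / 30) × 5 = 11.4167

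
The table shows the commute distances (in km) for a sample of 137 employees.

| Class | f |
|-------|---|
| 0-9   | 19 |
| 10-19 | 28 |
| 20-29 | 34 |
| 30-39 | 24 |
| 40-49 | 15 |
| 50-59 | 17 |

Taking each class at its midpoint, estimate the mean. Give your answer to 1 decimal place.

Midpoints: 4.5, 14.5, 24.5, 34.5, 44.5, 54.5
Σfm = 19×4.5 + 28×14.5 + 34×24.5 + 24×34.5 + 15×44.5 + 17×54.5 = 3746.5
n = Σf = 137
Mean = 3746.5 / 137 = 27.3467

27.3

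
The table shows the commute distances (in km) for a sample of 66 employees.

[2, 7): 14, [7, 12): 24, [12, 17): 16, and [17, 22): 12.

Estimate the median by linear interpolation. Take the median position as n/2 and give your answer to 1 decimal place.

Cumulative frequencies: 14, 38, 54, 66
n = 66; position = n/2 = 33.
This falls in the class [7, 12): L = 7, F = 14, f = 24, h = 5.
Median ≈ 7 + ((33 − 14) / 24) × 5 = 10.9583

11.0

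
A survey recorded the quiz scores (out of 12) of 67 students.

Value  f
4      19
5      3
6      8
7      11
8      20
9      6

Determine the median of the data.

Cumulative frequencies: 19, 22, 30, 41, 61, 67
n = 67, so the median is the value in position (n+1)/2 = 34.
Position 34 falls at value 7.

7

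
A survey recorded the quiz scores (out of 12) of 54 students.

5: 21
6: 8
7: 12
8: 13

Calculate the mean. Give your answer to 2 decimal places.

Values: 5, 6, 7, 8
Σfx = 21×5 + 8×6 + 12×7 + 13×8 = 341
n = Σf = 54
Mean = 341 / 54 = 6.3148

6.31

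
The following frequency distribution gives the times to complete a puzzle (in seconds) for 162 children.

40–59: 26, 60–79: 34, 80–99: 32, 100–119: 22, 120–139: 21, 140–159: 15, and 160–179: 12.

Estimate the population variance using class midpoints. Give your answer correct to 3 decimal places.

Midpoints: 49.5, 69.5, 89.5, 109.5, 129.5, 149.5, 169.5
n = 162, Σfm = 15919, mean = 98.2654
Σfm² = 1780240.5
Σf(m − x̄)² = Σfm² − (Σfm)²/n = 1780240.5 − 15919²/162 = 215953.0864
Population variance = 215953.0864 / 162 = 1333.0437

1333.044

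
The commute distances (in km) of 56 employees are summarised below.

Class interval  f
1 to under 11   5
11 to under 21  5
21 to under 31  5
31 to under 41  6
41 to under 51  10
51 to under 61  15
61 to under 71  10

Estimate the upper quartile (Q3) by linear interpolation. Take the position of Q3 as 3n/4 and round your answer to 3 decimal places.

58.333

Cumulative frequencies: 5, 10, 15, 21, 31, 46, 56
n = 56; position = 3n/4 = 42.
This falls in the class 51 to under 61: L = 51, F = 31, f = 15, h = 10.
Upper quartile ≈ 51 + ((42 − 31) / 15) × 10 = 58.3333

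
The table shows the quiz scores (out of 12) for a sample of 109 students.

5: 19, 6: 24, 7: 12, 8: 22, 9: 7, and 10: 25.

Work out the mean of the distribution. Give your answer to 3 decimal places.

7.450

Values: 5, 6, 7, 8, 9, 10
Σfx = 19×5 + 24×6 + 12×7 + 22×8 + 7×9 + 25×10 = 812
n = Σf = 109
Mean = 812 / 109 = 7.4495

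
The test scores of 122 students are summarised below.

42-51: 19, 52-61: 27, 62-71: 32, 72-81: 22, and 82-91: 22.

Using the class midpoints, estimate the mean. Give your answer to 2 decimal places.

Midpoints: 46.5, 56.5, 66.5, 76.5, 86.5
Σfm = 19×46.5 + 27×56.5 + 32×66.5 + 22×76.5 + 22×86.5 = 8123
n = Σf = 122
Mean = 8123 / 122 = 66.5820

66.58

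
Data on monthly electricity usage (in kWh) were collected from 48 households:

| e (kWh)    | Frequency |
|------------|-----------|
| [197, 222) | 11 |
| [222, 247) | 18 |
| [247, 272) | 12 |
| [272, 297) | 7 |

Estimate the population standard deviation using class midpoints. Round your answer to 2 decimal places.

24.56

Midpoints: 209.5, 234.5, 259.5, 284.5
n = 48, Σfm = 11631, mean = 242.3125
Σfm² = 2847282
Σf(m − x̄)² = Σfm² − (Σfm)²/n = 2847282 − 11631²/48 = 28945.3125
Population variance = 28945.3125 / 48 = 603.0273
Standard deviation = √603.0273 = 24.5566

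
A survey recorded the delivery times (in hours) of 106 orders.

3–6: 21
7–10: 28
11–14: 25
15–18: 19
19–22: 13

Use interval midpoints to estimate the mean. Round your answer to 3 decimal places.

11.557

Midpoints: 4.5, 8.5, 12.5, 16.5, 20.5
Σfm = 21×4.5 + 28×8.5 + 25×12.5 + 19×16.5 + 13×20.5 = 1225
n = Σf = 106
Mean = 1225 / 106 = 11.5566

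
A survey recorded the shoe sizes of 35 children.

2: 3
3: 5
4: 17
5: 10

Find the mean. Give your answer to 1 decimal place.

4.0

Values: 2, 3, 4, 5
Σfx = 3×2 + 5×3 + 17×4 + 10×5 = 139
n = Σf = 35
Mean = 139 / 35 = 3.9714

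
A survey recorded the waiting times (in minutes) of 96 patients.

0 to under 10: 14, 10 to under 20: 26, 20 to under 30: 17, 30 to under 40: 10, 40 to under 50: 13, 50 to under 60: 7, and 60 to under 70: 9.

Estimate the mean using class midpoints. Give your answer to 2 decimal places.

Midpoints: 5, 15, 25, 35, 45, 55, 65
Σfm = 14×5 + 26×15 + 17×25 + 10×35 + 13×45 + 7×55 + 9×65 = 2790
n = Σf = 96
Mean = 2790 / 96 = 29.0625

29.06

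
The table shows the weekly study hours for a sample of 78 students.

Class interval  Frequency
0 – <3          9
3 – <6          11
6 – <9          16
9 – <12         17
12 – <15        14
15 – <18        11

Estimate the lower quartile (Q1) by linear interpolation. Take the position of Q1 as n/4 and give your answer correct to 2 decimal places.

Cumulative frequencies: 9, 20, 36, 53, 67, 78
n = 78; position = n/4 = 19.5.
This falls in the class 3 – <6: L = 3, F = 9, f = 11, h = 3.
Lower quartile ≈ 3 + ((19.5 − 9) / 11) × 3 = 5.8636

5.86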